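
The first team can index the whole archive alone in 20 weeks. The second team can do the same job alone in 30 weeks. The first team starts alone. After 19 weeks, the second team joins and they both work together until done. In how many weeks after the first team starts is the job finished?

In the first 19 weeks the first team alone does 19/20 of the job, leaving 1/20.
Once everyone is working, combined rate: 1/20 + 1/30 = (3 + 2)/60 = 5/60 = 1/12 per week.
Remaining 1/20 at 1/12 per week takes 3/5 weeks.
Total from the start = 19 + 3/5 = 98/5 weeks.

98/5 weeks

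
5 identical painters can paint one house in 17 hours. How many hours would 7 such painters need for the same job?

Total work is 5·17 = 85 painter-hours.
With 7 painters: 85/7 hours.

85/7 hours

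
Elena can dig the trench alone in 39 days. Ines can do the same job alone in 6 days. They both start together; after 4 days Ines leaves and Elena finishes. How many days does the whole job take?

13 days

In the first 4 days the combined rate is 5/26, so 10/13 of the job is done, leaving 3/13.
After Ines leaves the rate is 1/39 per day; the remaining 3/13 takes 9 days.
Total = 4 + 9 = 13 days.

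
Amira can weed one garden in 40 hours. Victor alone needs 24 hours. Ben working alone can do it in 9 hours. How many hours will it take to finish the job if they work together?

Combined rate: 1/40 + 1/24 + 1/9 = (9 + 15 + 40)/360 = 64/360 = 8/45 per hour.
Time = 1 ÷ (8/45) = 45/8 hours.

45/8 hours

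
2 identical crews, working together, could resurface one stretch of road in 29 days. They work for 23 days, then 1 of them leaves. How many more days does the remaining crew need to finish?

12 days

One crew does 1/58 of the job per day.
After 23 days with 2 crews, 23/29 is done (6/29 left).
With 1 crew the rate is 1/58, so the rest takes 6/29 ÷ 1/58 = 12 days.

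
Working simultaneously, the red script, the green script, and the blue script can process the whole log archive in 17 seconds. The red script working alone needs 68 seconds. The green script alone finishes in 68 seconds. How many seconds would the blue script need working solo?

34 seconds

Combined rate is 1/17 per second.
Known contribution: 1/68 + 1/68 = (1 + 1)/68 = 2/68 = 1/34 per second.
So the blue script's rate is 1/17 − 1/34 = 1/34, meaning 34 seconds alone.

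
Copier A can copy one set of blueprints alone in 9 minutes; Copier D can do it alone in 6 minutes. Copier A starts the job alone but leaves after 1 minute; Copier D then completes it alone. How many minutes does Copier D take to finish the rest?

16/3 minutes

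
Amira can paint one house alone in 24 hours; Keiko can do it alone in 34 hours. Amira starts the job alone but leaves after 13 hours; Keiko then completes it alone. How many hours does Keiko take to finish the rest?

187/12 hours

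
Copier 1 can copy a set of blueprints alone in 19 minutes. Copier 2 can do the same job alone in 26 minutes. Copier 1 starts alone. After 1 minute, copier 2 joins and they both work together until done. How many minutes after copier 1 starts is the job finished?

57/5 minutes

In the first 1 minute copier 1 alone does 1/19 of the job, leaving 18/19.
Once everyone is working, combined rate: 1/19 + 1/26 = (26 + 19)/494 = 45/494 per minute.
Remaining 18/19 at 45/494 per minute takes 52/5 minutes.
Total from the start = 1 + 52/5 = 57/5 minutes.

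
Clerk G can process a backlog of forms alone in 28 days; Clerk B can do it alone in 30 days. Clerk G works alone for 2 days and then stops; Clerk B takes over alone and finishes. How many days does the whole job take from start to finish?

209/7 days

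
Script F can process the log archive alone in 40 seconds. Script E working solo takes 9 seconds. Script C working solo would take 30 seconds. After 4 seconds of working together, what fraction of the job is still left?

29/90

Combined rate: 1/40 + 1/9 + 1/30 = (9 + 40 + 12)/360 = 61/360 per second.
In 4 seconds they complete 4·61/360 = 61/90 of the job.
So 29/90 remains.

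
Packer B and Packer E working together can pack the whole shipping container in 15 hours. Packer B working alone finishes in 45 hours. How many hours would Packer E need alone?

Combined rate is 1/15 per hour.
Known contribution: 1/45 per hour.
So Packer E's rate is 1/15 − 1/45 = 2/45, meaning 45/2 hours alone.

45/2 hours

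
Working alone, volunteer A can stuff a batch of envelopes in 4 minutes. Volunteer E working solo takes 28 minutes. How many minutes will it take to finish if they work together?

7/2 minutes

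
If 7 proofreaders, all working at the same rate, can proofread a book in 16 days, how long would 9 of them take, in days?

Total work is 7·16 = 112 proofreader-days.
With 9 proofreaders: 112/9 days.

112/9 days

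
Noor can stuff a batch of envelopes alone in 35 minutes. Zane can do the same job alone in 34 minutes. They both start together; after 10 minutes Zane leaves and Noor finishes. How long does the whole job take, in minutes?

420/17 minutes

In the first 10 minutes the combined rate is 69/1190, so 69/119 of the job is done, leaving 50/119.
After Zane leaves the rate is 1/35 per minute; the remaining 50/119 takes 250/17 minutes.
Total = 10 + 250/17 = 420/17 minutes.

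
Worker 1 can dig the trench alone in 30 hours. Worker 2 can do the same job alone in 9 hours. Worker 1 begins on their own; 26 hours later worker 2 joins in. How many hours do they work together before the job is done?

12/13 hours

In the first 26 hours worker 1 alone does 26/30 = 13/15 of the job, leaving 2/15.
Once everyone is working, combined rate: 1/30 + 1/9 = (3 + 10)/90 = 13/90 per hour.
Remaining 2/15 at 13/90 per hour takes 12/13 hours.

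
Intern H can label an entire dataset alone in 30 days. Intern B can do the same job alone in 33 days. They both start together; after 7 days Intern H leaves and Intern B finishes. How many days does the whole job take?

253/10 days

In the first 7 days the combined rate is 7/110, so 49/110 of the job is done, leaving 61/110.
After Intern H leaves the rate is 1/33 per day; the remaining 61/110 takes 183/10 days.
Total = 7 + 183/10 = 253/10 days.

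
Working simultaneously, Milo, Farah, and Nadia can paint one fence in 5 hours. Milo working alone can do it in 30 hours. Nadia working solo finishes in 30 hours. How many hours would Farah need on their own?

Combined rate is 1/5 per hour.
Known contribution: 1/30 + 1/30 = (1 + 1)/30 = 2/30 = 1/15 per hour.
So Farah's rate is 1/5 − 1/15 = 2/15, meaning 15/2 hours alone.

15/2 hours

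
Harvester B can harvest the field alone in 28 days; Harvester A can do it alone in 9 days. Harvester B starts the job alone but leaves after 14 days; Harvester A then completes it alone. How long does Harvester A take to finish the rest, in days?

9/2 days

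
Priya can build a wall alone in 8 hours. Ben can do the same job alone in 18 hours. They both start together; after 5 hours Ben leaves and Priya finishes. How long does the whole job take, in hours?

In the first 5 hours the combined rate is 13/72, so 65/72 of the job is done, leaving 7/72.
After Ben leaves the rate is 1/8 per hour; the remaining 7/72 takes 7/9 hours.
Total = 5 + 7/9 = 52/9 hours.

52/9 hours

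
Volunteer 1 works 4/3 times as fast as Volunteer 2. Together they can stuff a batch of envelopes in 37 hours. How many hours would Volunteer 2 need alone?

259/3 hours

Let Volunteer 2's rate be r; then Volunteer 1's rate is (4/3)r, so together (4/3 + 1)r = (7/3)r = 1/37.
Thus r = 3/259 per hour.
Volunteer 2 alone: 259/3 hours; Volunteer 1 alone: 259/4 hours.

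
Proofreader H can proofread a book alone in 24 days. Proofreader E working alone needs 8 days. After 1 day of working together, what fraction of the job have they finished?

1/6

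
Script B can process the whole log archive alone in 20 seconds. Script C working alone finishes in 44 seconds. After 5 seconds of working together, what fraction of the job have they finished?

Combined rate: 1/20 + 1/44 = (11 + 5)/220 = 16/220 = 4/55 per second.
In 5 seconds they complete 5·4/55 = 4/11 of the job.

4/11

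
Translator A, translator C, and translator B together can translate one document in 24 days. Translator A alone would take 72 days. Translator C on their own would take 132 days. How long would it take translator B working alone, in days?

99/2 days

Combined rate is 1/24 per day.
Known contribution: 1/72 + 1/132 = (11 + 6)/792 = 17/792 per day.
So translator B's rate is 1/24 − 17/792 = 2/99, meaning 99/2 days alone.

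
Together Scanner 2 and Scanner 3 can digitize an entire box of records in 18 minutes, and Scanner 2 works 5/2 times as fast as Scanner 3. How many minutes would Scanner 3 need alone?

Let Scanner 3's rate be r; then Scanner 2's rate is (5/2)r, so together (5/2 + 1)r = (7/2)r = 1/18.
Thus r = 1/63 per minute.
Scanner 3 alone: 63 minutes; Scanner 2 alone: 126/5 minutes.

63 minutes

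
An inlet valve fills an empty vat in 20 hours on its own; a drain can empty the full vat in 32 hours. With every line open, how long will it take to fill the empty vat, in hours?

160/3 hours

Net rate = 1/20 − 1/32 = (8 − 5)/160 = 3/160 per hour.
Filling time = 1 ÷ (3/160) = 160/3 hours.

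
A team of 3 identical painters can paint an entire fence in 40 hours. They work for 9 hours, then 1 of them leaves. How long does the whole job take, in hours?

One painter does 1/120 of the job per hour.
After 9 hours with 3 painters, 9/40 is done (31/40 left).
With 2 painters the rate is 2/120 = 1/60, so the rest takes 31/40 ÷ 1/60 = 93/2 hours.
Total = 9 + 93/2 = 111/2 hours.

111/2 hours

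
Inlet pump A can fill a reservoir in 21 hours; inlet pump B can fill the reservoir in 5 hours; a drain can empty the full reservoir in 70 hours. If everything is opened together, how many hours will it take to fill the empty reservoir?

Net rate = 1/21 + 1/5 − 1/70 = (10 + 42 − 3)/210 = 49/210 = 7/30 per hour.
Filling time = 1 ÷ (7/30) = 30/7 hours.

30/7 hours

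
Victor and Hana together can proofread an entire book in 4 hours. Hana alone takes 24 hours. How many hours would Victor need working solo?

24/5 hours

Combined rate is 1/4 per hour.
Known contribution: 1/24 per hour.
So Victor's rate is 1/4 − 1/24 = 5/24, meaning 24/5 hours alone.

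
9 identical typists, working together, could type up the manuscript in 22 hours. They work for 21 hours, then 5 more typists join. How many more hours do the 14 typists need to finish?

One typist does 1/198 of the job per hour.
After 21 hours with 9 typists, 21/22 is done (1/22 left).
With 14 typists the rate is 14/198 = 7/99, so the rest takes 1/22 ÷ 7/99 = 9/14 hours.

9/14 hours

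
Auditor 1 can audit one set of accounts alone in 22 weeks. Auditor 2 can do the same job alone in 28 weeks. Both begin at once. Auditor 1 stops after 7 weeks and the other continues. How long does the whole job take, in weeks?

210/11 weeks

In the first 7 weeks the combined rate is 25/308, so 25/44 of the job is done, leaving 19/44.
After auditor 1 leaves the rate is 1/28 per week; the remaining 19/44 takes 133/11 weeks.
Total = 7 + 133/11 = 210/11 weeks.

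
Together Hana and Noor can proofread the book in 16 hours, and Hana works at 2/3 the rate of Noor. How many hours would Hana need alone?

Let Noor's rate be r; then Hana's rate is (2/3)r, so together (2/3 + 1)r = (5/3)r = 1/16.
Thus r = 3/80 per hour.
Noor alone: 80/3 hours; Hana alone: 40 hours.

40 hours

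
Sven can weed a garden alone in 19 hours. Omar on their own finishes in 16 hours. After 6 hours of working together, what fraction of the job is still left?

47/152

Combined rate: 1/19 + 1/16 = (16 + 19)/304 = 35/304 per hour.
In 6 hours they complete 6·35/304 = 105/152 of the job.
So 47/152 remains.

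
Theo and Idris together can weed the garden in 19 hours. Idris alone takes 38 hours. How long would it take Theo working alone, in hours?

Combined rate is 1/19 per hour.
Known contribution: 1/38 per hour.
So Theo's rate is 1/19 − 1/38 = 1/38, meaning 38 hours alone.

38 hours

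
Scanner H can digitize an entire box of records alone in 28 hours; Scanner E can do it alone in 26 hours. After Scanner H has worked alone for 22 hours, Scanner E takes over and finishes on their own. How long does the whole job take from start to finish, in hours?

193/7 hours

In 22 hours Scanner H does 22/28 = 11/14 of the job, leaving 3/14.
Scanner E works at 1/26 per hour, so finishing takes 3/14 ÷ 1/26 = 39/7 hours.
Total time = 22 + 39/7 = 193/7 hours.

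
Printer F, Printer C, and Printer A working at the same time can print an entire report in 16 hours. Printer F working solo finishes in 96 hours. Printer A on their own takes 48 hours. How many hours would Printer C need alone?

Combined rate is 1/16 per hour.
Known contribution: 1/96 + 1/48 = (1 + 2)/96 = 3/96 = 1/32 per hour.
So Printer C's rate is 1/16 − 1/32 = 1/32, meaning 32 hours alone.

32 hours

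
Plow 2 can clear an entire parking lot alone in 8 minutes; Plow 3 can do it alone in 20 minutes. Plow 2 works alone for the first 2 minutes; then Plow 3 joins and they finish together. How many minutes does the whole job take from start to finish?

44/7 minutes

In 2 minutes Plow 2 does 2/8 = 1/4 of the job, leaving 3/4.
Plow 2 and Plow 3 together work at 7/40 per minute, so finishing takes 3/4 ÷ 7/40 = 30/7 minutes.
Total time = 2 + 30/7 = 44/7 minutes.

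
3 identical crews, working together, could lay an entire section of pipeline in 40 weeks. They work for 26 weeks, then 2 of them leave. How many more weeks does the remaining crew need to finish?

One crew does 1/120 of the job per week.
After 26 weeks with 3 crews, 13/20 is done (7/20 left).
With 1 crew the rate is 1/120, so the rest takes 7/20 ÷ 1/120 = 42 weeks.

42 weeks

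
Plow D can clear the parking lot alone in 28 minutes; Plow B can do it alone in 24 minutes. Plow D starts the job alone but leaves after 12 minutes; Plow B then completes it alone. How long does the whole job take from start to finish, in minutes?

180/7 minutes

In 12 minutes Plow D does 12/28 = 3/7 of the job, leaving 4/7.
Plow B works at 1/24 per minute, so finishing takes 4/7 ÷ 1/24 = 96/7 minutes.
Total time = 12 + 96/7 = 180/7 minutes.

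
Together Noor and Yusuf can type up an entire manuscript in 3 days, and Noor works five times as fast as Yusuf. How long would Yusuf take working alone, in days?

Let Yusuf's rate be r; then Noor's rate is 5r, so together (5 + 1)r = 6r = 1/3.
Thus r = 1/18 per day.
Yusuf alone: 18 days; Noor alone: 18/5 days.

18 days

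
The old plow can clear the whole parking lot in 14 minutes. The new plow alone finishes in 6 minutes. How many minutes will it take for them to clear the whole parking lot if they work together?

Combined rate: 1/14 + 1/6 = (3 + 7)/42 = 10/42 = 5/21 per minute.
Time = 1 ÷ (5/21) = 21/5 minutes.

21/5 minutes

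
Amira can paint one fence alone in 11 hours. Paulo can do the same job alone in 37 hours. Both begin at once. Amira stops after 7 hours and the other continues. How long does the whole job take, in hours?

148/11 hours

In the first 7 hours the combined rate is 48/407, so 336/407 of the job is done, leaving 71/407.
After Amira leaves the rate is 1/37 per hour; the remaining 71/407 takes 71/11 hours.
Total = 7 + 71/11 = 148/11 hours.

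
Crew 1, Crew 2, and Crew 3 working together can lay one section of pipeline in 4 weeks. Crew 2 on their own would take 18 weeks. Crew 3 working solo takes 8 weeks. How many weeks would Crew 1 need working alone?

72/5 weeks

Combined rate is 1/4 per week.
Known contribution: 1/18 + 1/8 = (4 + 9)/72 = 13/72 per week.
So Crew 1's rate is 1/4 − 13/72 = 5/72, meaning 72/5 weeks alone.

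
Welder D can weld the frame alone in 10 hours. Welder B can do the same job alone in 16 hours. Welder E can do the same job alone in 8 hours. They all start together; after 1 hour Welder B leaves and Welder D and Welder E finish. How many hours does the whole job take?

In the first 1 hour the combined rate is 23/80, so 23/80 of the job is done, leaving 57/80.
After Welder B leaves the rate is 9/40 per hour; the remaining 57/80 takes 19/6 hours.
Total = 1 + 19/6 = 25/6 hours.

25/6 hours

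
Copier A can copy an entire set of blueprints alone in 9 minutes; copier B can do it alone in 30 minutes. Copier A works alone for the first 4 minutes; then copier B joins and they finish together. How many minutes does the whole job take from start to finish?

102/13 minutes

In 4 minutes copier A does 4/9 of the job, leaving 5/9.
Copier A and copier B together work at 13/90 per minute, so finishing takes 5/9 ÷ 13/90 = 50/13 minutes.
Total time = 4 + 50/13 = 102/13 minutes.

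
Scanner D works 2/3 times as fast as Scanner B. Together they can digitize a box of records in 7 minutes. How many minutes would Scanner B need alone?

35/3 minutes

Let Scanner B's rate be r; then Scanner D's rate is (2/3)r, so together (2/3 + 1)r = (5/3)r = 1/7.
Thus r = 3/35 per minute.
Scanner B alone: 35/3 minutes; Scanner D alone: 35/2 minutes.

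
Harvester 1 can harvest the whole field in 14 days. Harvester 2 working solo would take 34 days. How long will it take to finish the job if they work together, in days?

119/12 days

Combined rate: 1/14 + 1/34 = (17 + 7)/238 = 24/238 = 12/119 per day.
Time = 1 ÷ (12/119) = 119/12 days.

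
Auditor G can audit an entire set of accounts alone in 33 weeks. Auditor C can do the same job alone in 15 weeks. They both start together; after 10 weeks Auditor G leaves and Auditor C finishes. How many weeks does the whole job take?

In the first 10 weeks the combined rate is 16/165, so 32/33 of the job is done, leaving 1/33.
After Auditor G leaves the rate is 1/15 per week; the remaining 1/33 takes 5/11 weeks.
Total = 10 + 5/11 = 115/11 weeks.

115/11 weeks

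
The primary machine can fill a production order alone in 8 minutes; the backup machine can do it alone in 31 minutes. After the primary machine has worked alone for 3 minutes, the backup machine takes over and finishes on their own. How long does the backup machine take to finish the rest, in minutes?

155/8 minutes

In 3 minutes the primary machine does 3/8 of the job, leaving 5/8.
The backup machine works at 1/31 per minute, so finishing takes 5/8 ÷ 1/31 = 155/8 minutes.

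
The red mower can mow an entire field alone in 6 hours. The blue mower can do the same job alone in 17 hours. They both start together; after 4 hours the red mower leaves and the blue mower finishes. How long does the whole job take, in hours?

In the first 4 hours the combined rate is 23/102, so 46/51 of the job is done, leaving 5/51.
After the red mower leaves the rate is 1/17 per hour; the remaining 5/51 takes 5/3 hours.
Total = 4 + 5/3 = 17/3 hours.

17/3 hours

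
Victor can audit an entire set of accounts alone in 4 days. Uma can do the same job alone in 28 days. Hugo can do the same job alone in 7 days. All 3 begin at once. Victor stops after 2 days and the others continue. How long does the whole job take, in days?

In the first 2 days the combined rate is 3/7, so 6/7 of the job is done, leaving 1/7.
After Victor leaves the rate is 5/28 per day; the remaining 1/7 takes 4/5 days.
Total = 2 + 4/5 = 14/5 days.

14/5 days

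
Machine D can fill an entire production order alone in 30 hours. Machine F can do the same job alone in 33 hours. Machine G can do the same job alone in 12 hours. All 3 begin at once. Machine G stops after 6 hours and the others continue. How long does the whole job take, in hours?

55/7 hours

In the first 6 hours the combined rate is 97/660, so 97/110 of the job is done, leaving 13/110.
After Machine G leaves the rate is 7/110 per hour; the remaining 13/110 takes 13/7 hours.
Total = 6 + 13/7 = 55/7 hours.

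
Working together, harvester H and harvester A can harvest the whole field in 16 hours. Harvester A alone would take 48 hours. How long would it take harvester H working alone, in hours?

Combined rate is 1/16 per hour.
Known contribution: 1/48 per hour.
So harvester H's rate is 1/16 − 1/48 = 1/24, meaning 24 hours alone.

24 hours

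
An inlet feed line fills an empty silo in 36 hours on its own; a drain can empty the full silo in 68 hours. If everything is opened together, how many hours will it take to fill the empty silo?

Net rate = 1/36 − 1/68 = (17 − 9)/612 = 8/612 = 2/153 per hour.
Filling time = 1 ÷ (2/153) = 153/2 hours.

153/2 hours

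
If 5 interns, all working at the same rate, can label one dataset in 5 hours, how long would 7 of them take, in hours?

25/7 hours

Total work is 5·5 = 25 intern-hours.
With 7 interns: 25/7 hours.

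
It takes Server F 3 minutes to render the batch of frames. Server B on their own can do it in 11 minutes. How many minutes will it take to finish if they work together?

Combined rate: 1/3 + 1/11 = (11 + 3)/33 = 14/33 per minute.
Time = 1 ÷ (14/33) = 33/14 minutes.

33/14 minutes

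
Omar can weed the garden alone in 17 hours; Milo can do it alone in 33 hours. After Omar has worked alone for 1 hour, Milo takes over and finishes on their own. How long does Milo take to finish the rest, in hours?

528/17 hours

In 1 hour Omar does 1/17 of the job, leaving 16/17.
Milo works at 1/33 per hour, so finishing takes 16/17 ÷ 1/33 = 528/17 hours.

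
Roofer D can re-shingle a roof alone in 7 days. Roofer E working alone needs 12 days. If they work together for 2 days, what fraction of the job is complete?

Combined rate: 1/7 + 1/12 = (12 + 7)/84 = 19/84 per day.
In 2 days they complete 2·19/84 = 19/42 of the job.

19/42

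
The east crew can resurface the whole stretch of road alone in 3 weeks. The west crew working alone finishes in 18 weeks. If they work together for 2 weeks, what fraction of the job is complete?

Combined rate: 1/3 + 1/18 = (6 + 1)/18 = 7/18 per week.
In 2 weeks they complete 2·7/18 = 7/9 of the job.

7/9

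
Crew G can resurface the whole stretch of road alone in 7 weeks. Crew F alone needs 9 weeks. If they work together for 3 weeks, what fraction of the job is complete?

16/21

Combined rate: 1/7 + 1/9 = (9 + 7)/63 = 16/63 per week.
In 3 weeks they complete 3·16/63 = 16/21 of the job.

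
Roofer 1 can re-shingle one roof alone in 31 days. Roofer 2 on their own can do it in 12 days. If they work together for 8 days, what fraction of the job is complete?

86/93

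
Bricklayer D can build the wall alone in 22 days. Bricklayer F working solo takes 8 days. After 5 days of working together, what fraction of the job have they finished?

75/88

Combined rate: 1/22 + 1/8 = (4 + 11)/88 = 15/88 per day.
In 5 days they complete 5·15/88 = 75/88 of the job.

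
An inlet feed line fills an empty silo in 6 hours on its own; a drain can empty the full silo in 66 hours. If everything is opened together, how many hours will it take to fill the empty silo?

33/5 hours

Net rate = 1/6 − 1/66 = (11 − 1)/66 = 10/66 = 5/33 per hour.
Filling time = 1 ÷ (5/33) = 33/5 hours.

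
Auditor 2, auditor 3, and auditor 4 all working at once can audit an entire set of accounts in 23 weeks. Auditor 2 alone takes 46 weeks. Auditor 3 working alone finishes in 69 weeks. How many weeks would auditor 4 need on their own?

Combined rate is 1/23 per week.
Known contribution: 1/46 + 1/69 = (3 + 2)/138 = 5/138 per week.
So auditor 4's rate is 1/23 − 5/138 = 1/138, meaning 138 weeks alone.

138 weeks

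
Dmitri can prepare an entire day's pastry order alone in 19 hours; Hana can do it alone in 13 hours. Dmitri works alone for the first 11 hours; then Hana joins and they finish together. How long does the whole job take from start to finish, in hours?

57/4 hours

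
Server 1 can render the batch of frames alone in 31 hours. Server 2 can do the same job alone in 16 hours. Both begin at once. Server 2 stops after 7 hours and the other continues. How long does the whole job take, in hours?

In the first 7 hours the combined rate is 47/496, so 329/496 of the job is done, leaving 167/496.
After server 2 leaves the rate is 1/31 per hour; the remaining 167/496 takes 167/16 hours.
Total = 7 + 167/16 = 279/16 hours.

279/16 hours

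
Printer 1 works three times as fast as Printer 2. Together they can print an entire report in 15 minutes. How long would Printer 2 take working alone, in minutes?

60 minutes

Let Printer 2's rate be r; then Printer 1's rate is 3r, so together (3 + 1)r = 4r = 1/15.
Thus r = 1/60 per minute.
Printer 2 alone: 60 minutes; Printer 1 alone: 20 minutes.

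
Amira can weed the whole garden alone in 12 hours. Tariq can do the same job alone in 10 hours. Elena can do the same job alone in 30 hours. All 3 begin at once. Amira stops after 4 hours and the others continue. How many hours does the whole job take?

5 hours

In the first 4 hours the combined rate is 13/60, so 13/15 of the job is done, leaving 2/15.
After Amira leaves the rate is 2/15 per hour; the remaining 2/15 takes 1 hour.
Total = 4 + 1 = 5 hours.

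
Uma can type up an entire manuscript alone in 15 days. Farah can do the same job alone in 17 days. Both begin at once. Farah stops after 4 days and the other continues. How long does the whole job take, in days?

In the first 4 days the combined rate is 32/255, so 128/255 of the job is done, leaving 127/255.
After Farah leaves the rate is 1/15 per day; the remaining 127/255 takes 127/17 days.
Total = 4 + 127/17 = 195/17 days.

195/17 days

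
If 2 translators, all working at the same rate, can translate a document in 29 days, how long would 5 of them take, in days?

Total work is 2·29 = 58 translator-days.
With 5 translators: 58/5 days.

58/5 days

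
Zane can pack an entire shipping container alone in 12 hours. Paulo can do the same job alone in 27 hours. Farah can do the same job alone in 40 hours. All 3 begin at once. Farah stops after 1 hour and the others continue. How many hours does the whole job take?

In the first 1 hour the combined rate is 157/1080, so 157/1080 of the job is done, leaving 923/1080.
After Farah leaves the rate is 13/108 per hour; the remaining 923/1080 takes 71/10 hours.
Total = 1 + 71/10 = 81/10 hours.

81/10 hours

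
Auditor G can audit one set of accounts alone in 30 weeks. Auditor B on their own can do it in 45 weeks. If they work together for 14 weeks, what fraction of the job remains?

Combined rate: 1/30 + 1/45 = (3 + 2)/90 = 5/90 = 1/18 per week.
In 14 weeks they complete 14·1/18 = 7/9 of the job.
So 2/9 remains.

2/9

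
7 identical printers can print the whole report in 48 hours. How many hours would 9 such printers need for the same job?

112/3 hours

Total work is 7·48 = 336 printer-hours.
With 9 printers: 336/9 = 112/3 hours.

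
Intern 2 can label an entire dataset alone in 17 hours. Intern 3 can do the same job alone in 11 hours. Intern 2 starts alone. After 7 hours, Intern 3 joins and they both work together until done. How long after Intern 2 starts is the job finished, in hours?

153/14 hours

In the first 7 hours Intern 2 alone does 7/17 of the job, leaving 10/17.
Once everyone is working, combined rate: 1/17 + 1/11 = (11 + 17)/187 = 28/187 per hour.
Remaining 10/17 at 28/187 per hour takes 55/14 hours.
Total from the start = 7 + 55/14 = 153/14 hours.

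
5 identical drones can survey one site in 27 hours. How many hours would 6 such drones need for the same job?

45/2 hours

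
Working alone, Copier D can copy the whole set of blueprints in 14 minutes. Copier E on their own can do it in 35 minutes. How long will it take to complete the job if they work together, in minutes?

10 minutes

Combined rate: 1/14 + 1/35 = (5 + 2)/70 = 7/70 = 1/10 per minute.
Time = 1 ÷ (1/10) = 10 minutes.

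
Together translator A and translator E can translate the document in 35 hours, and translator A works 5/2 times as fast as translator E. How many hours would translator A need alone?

49 hours

Let translator E's rate be r; then translator A's rate is (5/2)r, so together (5/2 + 1)r = (7/2)r = 1/35.
Thus r = 2/245 per hour.
Translator E alone: 245/2 hours; translator A alone: 49 hours.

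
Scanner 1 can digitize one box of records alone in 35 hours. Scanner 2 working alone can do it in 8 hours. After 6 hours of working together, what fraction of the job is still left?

11/140

Combined rate: 1/35 + 1/8 = (8 + 35)/280 = 43/280 per hour.
In 6 hours they complete 6·43/280 = 129/140 of the job.
So 11/140 remains.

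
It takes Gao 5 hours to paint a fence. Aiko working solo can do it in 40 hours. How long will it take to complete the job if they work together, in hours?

Combined rate: 1/5 + 1/40 = (8 + 1)/40 = 9/40 per hour.
Time = 1 ÷ (9/40) = 40/9 hours.

40/9 hours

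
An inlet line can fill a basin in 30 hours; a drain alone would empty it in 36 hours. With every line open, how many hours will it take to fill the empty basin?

Net rate = 1/30 − 1/36 = (6 − 5)/180 = 1/180 per hour.
Filling time = 1 ÷ (1/180) = 180 hours.

180 hours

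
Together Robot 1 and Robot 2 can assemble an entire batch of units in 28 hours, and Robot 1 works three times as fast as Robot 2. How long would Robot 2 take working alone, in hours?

Let Robot 2's rate be r; then Robot 1's rate is 3r, so together (3 + 1)r = 4r = 1/28.
Thus r = 1/112 per hour.
Robot 2 alone: 112 hours; Robot 1 alone: 112/3 hours.

112 hours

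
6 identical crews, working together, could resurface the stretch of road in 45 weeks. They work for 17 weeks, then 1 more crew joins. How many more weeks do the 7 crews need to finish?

24 weeks

One crew does 1/270 of the job per week.
After 17 weeks with 6 crews, 17/45 is done (28/45 left).
With 7 crews the rate is 7/270, so the rest takes 28/45 ÷ 7/270 = 24 weeks.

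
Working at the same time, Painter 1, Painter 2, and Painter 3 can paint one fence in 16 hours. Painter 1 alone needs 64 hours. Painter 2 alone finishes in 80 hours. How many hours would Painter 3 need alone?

Combined rate is 1/16 per hour.
Known contribution: 1/64 + 1/80 = (5 + 4)/320 = 9/320 per hour.
So Painter 3's rate is 1/16 − 9/320 = 11/320, meaning 320/11 hours alone.

320/11 hours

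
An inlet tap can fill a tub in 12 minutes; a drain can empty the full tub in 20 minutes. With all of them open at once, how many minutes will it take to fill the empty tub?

Net rate = 1/12 − 1/20 = (5 − 3)/60 = 2/60 = 1/30 per minute.
Filling time = 1 ÷ (1/30) = 30 minutes.

30 minutes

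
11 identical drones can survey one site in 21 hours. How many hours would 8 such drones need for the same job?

231/8 hours

Total work is 11·21 = 231 drone-hours.
With 8 drones: 231/8 hours.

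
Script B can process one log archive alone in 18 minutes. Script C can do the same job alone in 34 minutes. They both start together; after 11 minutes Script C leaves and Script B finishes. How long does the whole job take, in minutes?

In the first 11 minutes the combined rate is 13/153, so 143/153 of the job is done, leaving 10/153.
After Script C leaves the rate is 1/18 per minute; the remaining 10/153 takes 20/17 minutes.
Total = 11 + 20/17 = 207/17 minutes.

207/17 minutes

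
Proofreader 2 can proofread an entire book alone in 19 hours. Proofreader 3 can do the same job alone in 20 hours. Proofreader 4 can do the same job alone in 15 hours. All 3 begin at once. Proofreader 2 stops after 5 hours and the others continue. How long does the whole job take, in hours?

120/19 hours

In the first 5 hours the combined rate is 193/1140, so 193/228 of the job is done, leaving 35/228.
After proofreader 2 leaves the rate is 7/60 per hour; the remaining 35/228 takes 25/19 hours.
Total = 5 + 25/19 = 120/19 hours.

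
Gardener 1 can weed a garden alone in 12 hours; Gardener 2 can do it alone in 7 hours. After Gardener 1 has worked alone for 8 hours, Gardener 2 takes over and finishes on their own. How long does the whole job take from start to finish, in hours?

In 8 hours Gardener 1 does 8/12 = 2/3 of the job, leaving 1/3.
Gardener 2 works at 1/7 per hour, so finishing takes 1/3 ÷ 1/7 = 7/3 hours.
Total time = 8 + 7/3 = 31/3 hours.

31/3 hours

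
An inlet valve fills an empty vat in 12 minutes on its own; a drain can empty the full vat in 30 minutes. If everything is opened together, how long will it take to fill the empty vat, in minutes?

Net rate = 1/12 − 1/30 = (5 − 2)/60 = 3/60 = 1/20 per minute.
Filling time = 1 ÷ (1/20) = 20 minutes.

20 minutes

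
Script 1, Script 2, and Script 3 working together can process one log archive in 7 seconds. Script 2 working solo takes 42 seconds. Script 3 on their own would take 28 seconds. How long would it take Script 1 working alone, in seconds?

12 seconds

Combined rate is 1/7 per second.
Known contribution: 1/42 + 1/28 = (2 + 3)/84 = 5/84 per second.
So Script 1's rate is 1/7 − 5/84 = 1/12, meaning 12 seconds alone.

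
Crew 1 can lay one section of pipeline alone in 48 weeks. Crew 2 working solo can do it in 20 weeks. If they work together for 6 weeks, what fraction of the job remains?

Combined rate: 1/48 + 1/20 = (5 + 12)/240 = 17/240 per week.
In 6 weeks they complete 6·17/240 = 17/40 of the job.
So 23/40 remains.

23/40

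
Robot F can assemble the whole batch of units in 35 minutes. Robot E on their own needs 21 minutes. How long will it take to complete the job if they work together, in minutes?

With two workers the combined time is the product over the sum: 35·21/(35+21) = 735/56 = 105/8 minutes.

105/8 minutes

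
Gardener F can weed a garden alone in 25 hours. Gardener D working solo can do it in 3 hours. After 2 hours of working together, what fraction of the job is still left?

19/75

Combined rate: 1/25 + 1/3 = (3 + 25)/75 = 28/75 per hour.
In 2 hours they complete 2·28/75 = 56/75 of the job.
So 19/75 remains.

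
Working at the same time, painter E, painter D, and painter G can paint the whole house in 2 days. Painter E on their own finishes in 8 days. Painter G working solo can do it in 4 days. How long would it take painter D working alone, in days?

Combined rate is 1/2 per day.
Known contribution: 1/8 + 1/4 = (1 + 2)/8 = 3/8 per day.
So painter D's rate is 1/2 − 3/8 = 1/8, meaning 8 days alone.

8 days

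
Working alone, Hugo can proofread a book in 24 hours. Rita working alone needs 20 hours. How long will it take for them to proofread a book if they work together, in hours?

120/11 hours

With two workers the combined time is the product over the sum: 24·20/(24+20) = 480/44 = 120/11 hours.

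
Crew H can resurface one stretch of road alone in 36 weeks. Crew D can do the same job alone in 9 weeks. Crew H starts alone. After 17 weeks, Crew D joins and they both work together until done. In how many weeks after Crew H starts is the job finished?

104/5 weeks

In the first 17 weeks Crew H alone does 17/36 of the job, leaving 19/36.
Once everyone is working, combined rate: 1/36 + 1/9 = (1 + 4)/36 = 5/36 per week.
Remaining 19/36 at 5/36 per week takes 19/5 weeks.
Total from the start = 17 + 19/5 = 104/5 weeks.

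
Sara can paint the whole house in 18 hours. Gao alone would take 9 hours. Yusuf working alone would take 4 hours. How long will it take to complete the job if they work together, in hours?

Combined rate: 1/18 + 1/9 + 1/4 = (2 + 4 + 9)/36 = 15/36 = 5/12 per hour.
Time = 1 ÷ (5/12) = 12/5 hours.

12/5 hours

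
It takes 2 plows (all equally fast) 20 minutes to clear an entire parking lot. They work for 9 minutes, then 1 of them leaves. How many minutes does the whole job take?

One plow does 1/40 of the job per minute.
After 9 minutes with 2 plows, 9/20 is done (11/20 left).
With 1 plow the rate is 1/40, so the rest takes 11/20 ÷ 1/40 = 22 minutes.
Total = 9 + 22 = 31 minutes.

31 minutes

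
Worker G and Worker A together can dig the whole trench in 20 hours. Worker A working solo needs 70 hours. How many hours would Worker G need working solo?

28 hours

Combined rate is 1/20 per hour.
Known contribution: 1/70 per hour.
So Worker G's rate is 1/20 − 1/70 = 1/28, meaning 28 hours alone.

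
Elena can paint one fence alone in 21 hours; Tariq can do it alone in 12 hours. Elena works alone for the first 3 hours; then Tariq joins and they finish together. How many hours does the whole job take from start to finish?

In 3 hours Elena does 3/21 = 1/7 of the job, leaving 6/7.
Elena and Tariq together work at 11/84 per hour, so finishing takes 6/7 ÷ 11/84 = 72/11 hours.
Total time = 3 + 72/11 = 105/11 hours.

105/11 hours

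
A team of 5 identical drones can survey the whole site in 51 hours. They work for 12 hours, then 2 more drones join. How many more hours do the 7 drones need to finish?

195/7 hours

One drone does 1/255 of the job per hour.
After 12 hours with 5 drones, 4/17 is done (13/17 left).
With 7 drones the rate is 7/255, so the rest takes 13/17 ÷ 7/255 = 195/7 hours.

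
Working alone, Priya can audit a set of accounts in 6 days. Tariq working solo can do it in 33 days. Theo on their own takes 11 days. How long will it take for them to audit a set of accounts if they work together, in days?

Combined rate: 1/6 + 1/33 + 1/11 = (11 + 2 + 6)/66 = 19/66 per day.
Time = 1 ÷ (19/66) = 66/19 days.

66/19 days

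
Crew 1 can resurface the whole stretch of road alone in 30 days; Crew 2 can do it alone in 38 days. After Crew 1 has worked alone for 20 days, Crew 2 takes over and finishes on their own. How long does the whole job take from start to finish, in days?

98/3 days

In 20 days Crew 1 does 20/30 = 2/3 of the job, leaving 1/3.
Crew 2 works at 1/38 per day, so finishing takes 1/3 ÷ 1/38 = 38/3 days.
Total time = 20 + 38/3 = 98/3 days.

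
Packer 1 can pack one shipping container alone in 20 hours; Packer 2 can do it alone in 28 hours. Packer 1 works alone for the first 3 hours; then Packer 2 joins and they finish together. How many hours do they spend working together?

In 3 hours Packer 1 does 3/20 of the job, leaving 17/20.
Packer 1 and Packer 2 together work at 3/35 per hour, so finishing takes 17/20 ÷ 3/35 = 119/12 hours.

119/12 hours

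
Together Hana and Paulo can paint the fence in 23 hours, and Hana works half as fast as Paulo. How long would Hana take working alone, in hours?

69 hours

Let Paulo's rate be r; then Hana's rate is (1/2)r, so together (1/2 + 1)r = (3/2)r = 1/23.
Thus r = 2/69 per hour.
Paulo alone: 69/2 hours; Hana alone: 69 hours.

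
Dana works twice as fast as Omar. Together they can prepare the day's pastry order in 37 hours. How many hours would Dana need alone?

111/2 hours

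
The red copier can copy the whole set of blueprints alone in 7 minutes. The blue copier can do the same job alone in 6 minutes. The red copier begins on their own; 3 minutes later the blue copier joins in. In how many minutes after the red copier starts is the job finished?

In the first 3 minutes the red copier alone does 3/7 of the job, leaving 4/7.
Once everyone is working, combined rate: 1/7 + 1/6 = (6 + 7)/42 = 13/42 per minute.
Remaining 4/7 at 13/42 per minute takes 24/13 minutes.
Total from the start = 3 + 24/13 = 63/13 minutes.

63/13 minutes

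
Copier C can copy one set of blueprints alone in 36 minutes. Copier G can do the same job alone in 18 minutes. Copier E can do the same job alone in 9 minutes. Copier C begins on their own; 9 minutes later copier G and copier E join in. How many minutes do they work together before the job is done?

27/7 minutes

In the first 9 minutes copier C alone does 9/36 = 1/4 of the job, leaving 3/4.
Once everyone is working, combined rate: 1/36 + 1/18 + 1/9 = (1 + 2 + 4)/36 = 7/36 per minute.
Remaining 3/4 at 7/36 per minute takes 27/7 minutes.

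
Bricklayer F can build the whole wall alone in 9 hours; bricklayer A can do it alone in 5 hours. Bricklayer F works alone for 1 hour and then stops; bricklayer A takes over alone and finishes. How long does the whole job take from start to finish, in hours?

49/9 hours

In 1 hour bricklayer F does 1/9 of the job, leaving 8/9.
Bricklayer A works at 1/5 per hour, so finishing takes 8/9 ÷ 1/5 = 40/9 hours.
Total time = 1 + 40/9 = 49/9 hours.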